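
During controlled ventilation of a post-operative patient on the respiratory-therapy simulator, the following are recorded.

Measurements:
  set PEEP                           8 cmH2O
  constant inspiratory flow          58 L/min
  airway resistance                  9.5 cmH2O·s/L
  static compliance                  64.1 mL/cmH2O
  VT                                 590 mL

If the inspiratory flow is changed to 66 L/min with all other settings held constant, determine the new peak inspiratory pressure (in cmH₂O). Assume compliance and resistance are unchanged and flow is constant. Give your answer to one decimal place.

Flow: 58 L/min ÷ 60 = 0.9667 L/s.
New flow: 66 L/min ÷ 60 = 1.1 L/s.
PIP = Vt/C + R·V̇ + PEEP (constant-flow equation of motion).
Only the resistive term changes: ΔPIP = R × ΔV̇ = 9.5 × (1.1 − 0.9667) = 9.5 × 0.1333 = 1.266 cmH2O.
Original PIP = 590/64.1 + 9.5×0.9667 + 8 = 26.388 cmH2O; new PIP = 26.388 + (1.266) = 27.654 cmH2O.

27.7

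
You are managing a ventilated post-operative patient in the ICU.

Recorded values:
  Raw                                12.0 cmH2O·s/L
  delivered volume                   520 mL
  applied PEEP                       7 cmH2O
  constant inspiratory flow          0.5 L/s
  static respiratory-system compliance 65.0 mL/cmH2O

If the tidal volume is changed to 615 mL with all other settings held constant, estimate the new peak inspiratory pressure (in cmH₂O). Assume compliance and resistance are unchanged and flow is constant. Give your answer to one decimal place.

PIP = Vt/C + R·V̇ + PEEP (constant-flow equation of motion).
Only the elastic term changes: ΔPIP = ΔVt / C = (615 − 520) / 65.0 = 1.462 cmH2O.
Original PIP = 520/65.0 + 12.0×0.5 + 7 = 21.0 cmH2O; new PIP = 21.0 + (1.462) = 22.462 cmH2O.

22.5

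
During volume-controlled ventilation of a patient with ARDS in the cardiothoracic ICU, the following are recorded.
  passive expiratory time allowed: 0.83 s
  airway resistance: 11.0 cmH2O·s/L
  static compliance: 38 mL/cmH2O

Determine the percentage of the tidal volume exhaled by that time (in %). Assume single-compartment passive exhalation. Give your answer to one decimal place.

86.3

τ = R × C = 11.0 × 38 mL/cmH2O = 11.0 × 0.038 L/cmH2O = 0.418 s.
Passive exhalation: V(t)/V₀ = e^(−t/τ) = e^(−0.83/0.418) = 0.1373.
Fraction exhaled = 1 − 0.1373 = 0.8627 → 86.27%.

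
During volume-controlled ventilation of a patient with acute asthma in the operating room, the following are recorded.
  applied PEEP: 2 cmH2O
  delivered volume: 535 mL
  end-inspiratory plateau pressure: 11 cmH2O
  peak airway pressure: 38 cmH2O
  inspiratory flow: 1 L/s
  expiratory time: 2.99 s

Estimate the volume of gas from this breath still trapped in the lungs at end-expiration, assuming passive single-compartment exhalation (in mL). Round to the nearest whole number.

83

R = (PIP − Pplat)/V̇ = (38 − 11) / 1 = 27.0/1 = 27.0 cmH2O·s/L.
C = Vt/(Pplat − PEEP) = 535.0 / (11 − 2) = 535.0/9.0 = 59.444 mL/cmH2O.
τ = R × C = 27.0 × 0.05944 L/cmH2O = 1.605 s.
Fraction remaining = e^(−Te/τ) = e^(−2.99/1.605) = 0.1552.
Trapped volume = 535.0 × 0.1552 = 83.032 mL.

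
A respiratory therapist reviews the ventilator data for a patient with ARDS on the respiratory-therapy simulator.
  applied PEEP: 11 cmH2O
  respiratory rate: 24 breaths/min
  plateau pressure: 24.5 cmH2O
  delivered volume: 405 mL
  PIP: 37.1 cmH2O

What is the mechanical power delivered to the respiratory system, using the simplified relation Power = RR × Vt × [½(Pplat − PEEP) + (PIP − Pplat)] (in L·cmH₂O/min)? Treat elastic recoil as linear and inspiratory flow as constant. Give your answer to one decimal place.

188.1

Per-breath work = Vt × [½(Pplat−PEEP) + (PIP−Pplat)] = 0.405 × [0.5×13.5 + 12.6] = 0.405 × 19.35 = 7.837 L·cmH2O.
Power = 24 × 7.837 = 188.09 L·cmH2O/min.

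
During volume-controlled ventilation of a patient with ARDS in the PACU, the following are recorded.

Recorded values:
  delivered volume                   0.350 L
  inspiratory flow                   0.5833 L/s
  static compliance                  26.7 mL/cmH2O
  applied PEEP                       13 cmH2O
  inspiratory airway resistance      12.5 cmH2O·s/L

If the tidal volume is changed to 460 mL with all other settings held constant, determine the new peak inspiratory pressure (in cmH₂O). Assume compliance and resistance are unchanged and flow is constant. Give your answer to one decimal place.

37.5

PIP = Vt/C + R·V̇ + PEEP (constant-flow equation of motion).
Only the elastic term changes: ΔPIP = ΔVt / C = (460 − 350) / 26.7 = 4.12 cmH2O.
Original PIP = 350/26.7 + 12.5×0.5833 + 13 = 33.4 cmH2O; new PIP = 33.4 + (4.12) = 37.52 cmH2O.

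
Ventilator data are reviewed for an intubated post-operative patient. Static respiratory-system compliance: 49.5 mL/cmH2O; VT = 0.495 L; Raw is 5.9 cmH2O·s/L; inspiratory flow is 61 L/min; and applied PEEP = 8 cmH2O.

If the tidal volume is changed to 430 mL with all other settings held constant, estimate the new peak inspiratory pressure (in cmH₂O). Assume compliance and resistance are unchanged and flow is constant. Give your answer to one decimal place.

22.7

Flow: 61 L/min ÷ 60 = 1.0167 L/s.
PIP = Vt/C + R·V̇ + PEEP (constant-flow equation of motion).
Only the elastic term changes: ΔPIP = ΔVt / C = (430 − 495) / 49.5 = -1.313 cmH2O.
Original PIP = 495/49.5 + 5.9×1.0167 + 8 = 23.999 cmH2O; new PIP = 23.999 + (-1.313) = 22.686 cmH2O.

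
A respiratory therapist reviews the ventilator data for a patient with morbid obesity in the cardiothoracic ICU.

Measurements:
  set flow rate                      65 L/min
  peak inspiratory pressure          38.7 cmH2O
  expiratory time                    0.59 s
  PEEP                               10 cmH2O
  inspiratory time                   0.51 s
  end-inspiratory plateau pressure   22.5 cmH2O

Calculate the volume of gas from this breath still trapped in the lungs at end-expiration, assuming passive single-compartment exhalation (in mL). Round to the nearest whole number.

Flow: 65 L/min ÷ 60 = 1.0833 L/s.
Vt = flow × Ti = 1.0833 L/s × 0.51 s × 1000 mL/L = 552.48 mL.
R = (PIP − Pplat)/V̇ = (38.7 − 22.5) / 1.0833 = 16.2/1.0833 = 14.954 cmH2O·s/L.
C = Vt/(Pplat − PEEP) = 552.48 / (22.5 − 10) = 552.48/12.5 = 44.198 mL/cmH2O.
τ = R × C = 14.954 × 0.0442 L/cmH2O = 0.661 s.
Fraction remaining = e^(−Te/τ) = e^(−0.59/0.661) = 0.4096.
Trapped volume = 552.48 × 0.4096 = 226.3 mL.

226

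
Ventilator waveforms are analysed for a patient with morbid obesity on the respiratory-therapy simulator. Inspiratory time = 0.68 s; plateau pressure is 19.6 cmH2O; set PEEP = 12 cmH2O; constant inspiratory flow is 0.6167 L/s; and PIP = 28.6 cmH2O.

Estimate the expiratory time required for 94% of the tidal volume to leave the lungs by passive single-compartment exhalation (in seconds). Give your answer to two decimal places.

Vt = flow × Ti = 0.6167 L/s × 0.68 s × 1000 mL/L = 419.36 mL.
R = (PIP − Pplat)/V̇ = (28.6 − 19.6) / 0.6167 = 9.0/0.6167 = 14.594 cmH2O·s/L.
C = Vt/(Pplat − PEEP) = 419.36 / (19.6 − 12) = 419.36/7.6 = 55.179 mL/cmH2O.
τ = R × C = 14.594 × 0.05518 L/cmH2O = 0.8053 s.
t = −τ·ln(1 − 0.94) = −0.8053·ln(0.06) = 2.266 s.

2.27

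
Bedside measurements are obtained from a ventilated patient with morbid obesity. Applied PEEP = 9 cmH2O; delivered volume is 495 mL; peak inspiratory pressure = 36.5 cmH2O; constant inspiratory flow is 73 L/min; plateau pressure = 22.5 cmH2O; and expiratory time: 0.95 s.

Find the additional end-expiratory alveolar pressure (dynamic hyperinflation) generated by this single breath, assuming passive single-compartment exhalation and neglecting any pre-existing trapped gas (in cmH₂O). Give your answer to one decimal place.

1.4

Flow: 73 L/min ÷ 60 = 1.2167 L/s.
R = (PIP − Pplat)/V̇ = (36.5 − 22.5) / 1.2167 = 14.0/1.2167 = 11.507 cmH2O·s/L.
C = Vt/(Pplat − PEEP) = 495.0 / (22.5 − 9) = 495.0/13.5 = 36.667 mL/cmH2O.
τ = R × C = 11.507 × 0.03667 L/cmH2O = 0.422 s.
Fraction remaining = e^(−Te/τ) = e^(−0.95/0.422) = 0.1053; trapped volume = 495.0 × 0.1053 = 52.124 mL.
Additional alveolar pressure from trapping ≈ V_trapped / C = 52.124 / 36.667 = 1.422 cmH2O.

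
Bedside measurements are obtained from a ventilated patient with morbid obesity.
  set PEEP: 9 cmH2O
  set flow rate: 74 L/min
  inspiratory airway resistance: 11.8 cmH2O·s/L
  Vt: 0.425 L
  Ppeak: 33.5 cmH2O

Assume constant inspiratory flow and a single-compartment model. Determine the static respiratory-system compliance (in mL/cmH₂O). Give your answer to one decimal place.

Flow: 74 L/min ÷ 60 = 1.2333 L/s.
Equation of motion (constant flow): PIP = Vt/C + R·V̇ + PEEP.
Vt/C = PIP − R·V̇ − PEEP = 33.5 − 11.8×1.2333 − 9 = 33.5 − 14.553 − 9 = 9.947 cmH2O.
C = Vt / 9.947 = 425 / 9.947 = 42.726 mL/cmH2O.

42.7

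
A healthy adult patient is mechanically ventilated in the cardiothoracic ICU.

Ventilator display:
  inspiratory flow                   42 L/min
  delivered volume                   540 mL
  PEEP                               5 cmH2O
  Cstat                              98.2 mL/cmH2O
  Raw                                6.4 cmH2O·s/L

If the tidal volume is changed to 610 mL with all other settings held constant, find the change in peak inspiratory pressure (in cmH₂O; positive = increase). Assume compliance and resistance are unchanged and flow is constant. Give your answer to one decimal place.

PIP = Vt/C + R·V̇ + PEEP (constant-flow equation of motion).
Only the elastic term changes: ΔPIP = ΔVt / C = (610 − 540) / 98.2 = 0.7128 cmH2O.

0.7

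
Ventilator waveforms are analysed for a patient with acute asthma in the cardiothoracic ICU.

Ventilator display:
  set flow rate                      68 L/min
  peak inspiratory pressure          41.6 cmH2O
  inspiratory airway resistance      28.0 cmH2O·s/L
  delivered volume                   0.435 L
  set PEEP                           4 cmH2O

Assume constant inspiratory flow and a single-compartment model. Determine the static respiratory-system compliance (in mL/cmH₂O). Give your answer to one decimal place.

74.1

Flow: 68 L/min ÷ 60 = 1.1333 L/s.
Equation of motion (constant flow): PIP = Vt/C + R·V̇ + PEEP.
Vt/C = PIP − R·V̇ − PEEP = 41.6 − 28.0×1.1333 − 4 = 41.6 − 31.732 − 4 = 5.868 cmH2O.
C = Vt / 5.868 = 435 / 5.868 = 74.131 mL/cmH2O.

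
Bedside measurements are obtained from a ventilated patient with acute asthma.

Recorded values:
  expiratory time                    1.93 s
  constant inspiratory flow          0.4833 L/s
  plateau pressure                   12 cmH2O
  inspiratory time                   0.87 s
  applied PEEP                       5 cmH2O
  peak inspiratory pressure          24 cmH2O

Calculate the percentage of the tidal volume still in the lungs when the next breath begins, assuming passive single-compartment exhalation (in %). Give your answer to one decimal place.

Vt = flow × Ti = 0.4833 L/s × 0.87 s × 1000 mL/L = 420.47 mL.
R = (PIP − Pplat)/V̇ = (24 − 12) / 0.4833 = 12.0/0.4833 = 24.829 cmH2O·s/L.
C = Vt/(Pplat − PEEP) = 420.47 / (12 − 5) = 420.47/7.0 = 60.067 mL/cmH2O.
τ = R × C = 24.829 × 0.06007 L/cmH2O = 1.491 s.
Fraction remaining at end-expiration = e^(−Te/τ) = e^(−1.93/1.491) = 0.2741 → 27.41%.

27.4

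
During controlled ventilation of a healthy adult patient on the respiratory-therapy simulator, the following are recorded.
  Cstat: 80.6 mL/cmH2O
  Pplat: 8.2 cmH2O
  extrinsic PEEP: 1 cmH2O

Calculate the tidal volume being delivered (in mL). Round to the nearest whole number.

580

Vt = Cstat × (Pplat − PEEP) = 80.6 × (8.2 − 1) = 80.6 × 7.2 = 580.32 mL.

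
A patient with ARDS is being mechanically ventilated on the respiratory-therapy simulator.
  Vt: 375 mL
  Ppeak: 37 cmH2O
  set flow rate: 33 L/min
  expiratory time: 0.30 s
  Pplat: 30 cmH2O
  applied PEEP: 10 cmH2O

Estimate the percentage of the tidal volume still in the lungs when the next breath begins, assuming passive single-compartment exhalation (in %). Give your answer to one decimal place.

28.4

Flow: 33 L/min ÷ 60 = 0.55 L/s.
R = (PIP − Pplat)/V̇ = (37 − 30) / 0.55 = 7.0/0.55 = 12.727 cmH2O·s/L.
C = Vt/(Pplat − PEEP) = 375.0 / (30 − 10) = 375.0/20.0 = 18.75 mL/cmH2O.
τ = R × C = 12.727 × 0.01875 L/cmH2O = 0.2386 s.
Fraction remaining at end-expiration = e^(−Te/τ) = e^(−0.30/0.2386) = 0.2844 → 28.44%.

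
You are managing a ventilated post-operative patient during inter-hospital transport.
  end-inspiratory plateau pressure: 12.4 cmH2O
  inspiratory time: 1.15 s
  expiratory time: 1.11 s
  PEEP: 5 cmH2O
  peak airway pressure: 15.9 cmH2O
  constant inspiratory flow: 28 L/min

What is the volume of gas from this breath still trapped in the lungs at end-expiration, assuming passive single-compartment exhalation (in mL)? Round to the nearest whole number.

Flow: 28 L/min ÷ 60 = 0.4667 L/s.
Vt = flow × Ti = 0.4667 L/s × 1.15 s × 1000 mL/L = 536.71 mL.
R = (PIP − Pplat)/V̇ = (15.9 − 12.4) / 0.4667 = 3.5/0.4667 = 7.499 cmH2O·s/L.
C = Vt/(Pplat − PEEP) = 536.71 / (12.4 − 5) = 536.71/7.4 = 72.528 mL/cmH2O.
τ = R × C = 7.499 × 0.07253 L/cmH2O = 0.5439 s.
Fraction remaining = e^(−Te/τ) = e^(−1.11/0.5439) = 0.1299.
Trapped volume = 536.71 × 0.1299 = 69.719 mL.

70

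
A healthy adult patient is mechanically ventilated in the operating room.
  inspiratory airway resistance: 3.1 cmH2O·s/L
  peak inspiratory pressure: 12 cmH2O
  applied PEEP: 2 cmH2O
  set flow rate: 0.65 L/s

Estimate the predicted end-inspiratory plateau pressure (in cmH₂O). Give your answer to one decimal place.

Pplat = PIP − Raw × flow = 12 − 3.1 × 0.65 = 12 − 2.015 = 9.985 cmH2O.

10.0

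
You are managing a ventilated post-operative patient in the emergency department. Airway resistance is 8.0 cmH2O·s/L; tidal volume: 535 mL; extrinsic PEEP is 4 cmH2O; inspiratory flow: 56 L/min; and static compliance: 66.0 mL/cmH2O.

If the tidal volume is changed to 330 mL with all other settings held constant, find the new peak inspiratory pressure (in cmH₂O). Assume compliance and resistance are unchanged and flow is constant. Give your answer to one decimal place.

Flow: 56 L/min ÷ 60 = 0.9333 L/s.
PIP = Vt/C + R·V̇ + PEEP (constant-flow equation of motion).
Only the elastic term changes: ΔPIP = ΔVt / C = (330 − 535) / 66.0 = -3.106 cmH2O.
Original PIP = 535/66.0 + 8.0×0.9333 + 4 = 19.572 cmH2O; new PIP = 19.572 + (-3.106) = 16.466 cmH2O.

16.5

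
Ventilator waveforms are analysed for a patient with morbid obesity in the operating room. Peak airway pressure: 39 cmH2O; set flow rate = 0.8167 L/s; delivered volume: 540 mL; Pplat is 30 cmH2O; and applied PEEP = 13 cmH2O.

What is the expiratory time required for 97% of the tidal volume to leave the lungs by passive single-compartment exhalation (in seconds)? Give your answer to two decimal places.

R = (PIP − Pplat)/V̇ = (39 − 30) / 0.8167 = 9.0/0.8167 = 11.02 cmH2O·s/L.
C = Vt/(Pplat − PEEP) = 540.0 / (30 − 13) = 540.0/17.0 = 31.765 mL/cmH2O.
τ = R × C = 11.02 × 0.03177 L/cmH2O = 0.3501 s.
t = −τ·ln(1 − 0.97) = −0.3501·ln(0.03) = 1.228 s.

1.23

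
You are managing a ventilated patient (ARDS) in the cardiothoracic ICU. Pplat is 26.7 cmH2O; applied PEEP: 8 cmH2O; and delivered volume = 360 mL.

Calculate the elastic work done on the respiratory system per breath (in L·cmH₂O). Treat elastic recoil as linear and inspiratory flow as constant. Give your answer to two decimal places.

3.37

Elastic work ≈ ½ × (Pplat − PEEP) × Vt = 0.5 × (26.7 − 8) × 0.360 L = 0.5 × 18.7 × 0.360 = 3.366 L·cmH2O.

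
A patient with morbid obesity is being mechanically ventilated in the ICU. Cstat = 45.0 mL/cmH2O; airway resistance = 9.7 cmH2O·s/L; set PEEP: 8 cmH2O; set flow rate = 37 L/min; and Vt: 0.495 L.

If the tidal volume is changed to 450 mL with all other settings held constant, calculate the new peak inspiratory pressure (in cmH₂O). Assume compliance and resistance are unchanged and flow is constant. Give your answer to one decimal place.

24.0

Flow: 37 L/min ÷ 60 = 0.6167 L/s.
PIP = Vt/C + R·V̇ + PEEP (constant-flow equation of motion).
Only the elastic term changes: ΔPIP = ΔVt / C = (450 − 495) / 45.0 = -1.0 cmH2O.
Original PIP = 495/45.0 + 9.7×0.6167 + 8 = 24.982 cmH2O; new PIP = 24.982 + (-1.0) = 23.982 cmH2O.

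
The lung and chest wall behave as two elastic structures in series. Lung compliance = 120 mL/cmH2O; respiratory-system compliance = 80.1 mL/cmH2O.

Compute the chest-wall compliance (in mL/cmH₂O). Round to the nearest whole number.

1/Ccw = 1/Crs − 1/CL.
1/Ccw = 1/80.1 − 1/120 = 0.004151.
Ccw = 240.91 mL/cmH2O.

241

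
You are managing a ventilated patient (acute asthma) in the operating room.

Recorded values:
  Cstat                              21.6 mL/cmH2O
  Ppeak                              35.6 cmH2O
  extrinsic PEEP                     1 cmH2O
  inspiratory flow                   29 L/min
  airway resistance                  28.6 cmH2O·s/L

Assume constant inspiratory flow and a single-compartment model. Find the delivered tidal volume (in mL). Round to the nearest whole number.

Flow: 29 L/min ÷ 60 = 0.4833 L/s.
Equation of motion (constant flow): PIP = Vt/C + R·V̇ + PEEP.
Vt/C = PIP − R·V̇ − PEEP = 35.6 − 13.822 − 1 = 20.778 cmH2O.
Vt = C × 20.778 = 21.6 × 20.778 = 448.8 mL.

449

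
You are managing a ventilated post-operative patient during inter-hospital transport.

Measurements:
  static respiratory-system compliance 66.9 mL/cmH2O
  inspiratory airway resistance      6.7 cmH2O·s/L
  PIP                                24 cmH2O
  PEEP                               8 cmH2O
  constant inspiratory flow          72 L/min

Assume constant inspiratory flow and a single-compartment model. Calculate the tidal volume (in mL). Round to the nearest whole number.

Flow: 72 L/min ÷ 60 = 1.2 L/s.
Equation of motion (constant flow): PIP = Vt/C + R·V̇ + PEEP.
Vt/C = PIP − R·V̇ − PEEP = 24 − 8.04 − 8 = 7.96 cmH2O.
Vt = C × 7.96 = 66.9 × 7.96 = 532.52 mL.

533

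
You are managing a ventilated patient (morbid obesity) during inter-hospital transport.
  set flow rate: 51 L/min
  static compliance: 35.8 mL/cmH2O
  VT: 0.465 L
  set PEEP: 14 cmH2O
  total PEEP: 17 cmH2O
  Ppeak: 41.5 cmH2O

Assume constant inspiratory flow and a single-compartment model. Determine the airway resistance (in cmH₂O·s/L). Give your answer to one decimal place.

13.5

Flow: 51 L/min ÷ 60 = 0.85 L/s.
Total PEEP = 17 cmH2O (set 14 + intrinsic 3); this is the baseline alveolar pressure.
Equation of motion (constant flow): PIP = Vt/C + R·V̇ + PEEP.
R·V̇ = PIP − Vt/C − PEEP = 41.5 − 465/35.8 − 17 = 41.5 − 12.989 − 17 = 11.511 cmH2O.
R = 11.511 / 0.85 = 13.542 cmH2O·s/L.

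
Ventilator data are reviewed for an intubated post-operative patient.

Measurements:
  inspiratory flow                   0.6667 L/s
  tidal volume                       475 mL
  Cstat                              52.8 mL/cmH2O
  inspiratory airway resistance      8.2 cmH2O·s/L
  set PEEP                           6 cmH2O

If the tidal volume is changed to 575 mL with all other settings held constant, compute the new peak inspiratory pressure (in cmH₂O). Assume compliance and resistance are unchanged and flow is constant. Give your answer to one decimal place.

22.4

PIP = Vt/C + R·V̇ + PEEP (constant-flow equation of motion).
Only the elastic term changes: ΔPIP = ΔVt / C = (575 − 475) / 52.8 = 1.894 cmH2O.
Original PIP = 475/52.8 + 8.2×0.6667 + 6 = 20.463 cmH2O; new PIP = 20.463 + (1.894) = 22.357 cmH2O.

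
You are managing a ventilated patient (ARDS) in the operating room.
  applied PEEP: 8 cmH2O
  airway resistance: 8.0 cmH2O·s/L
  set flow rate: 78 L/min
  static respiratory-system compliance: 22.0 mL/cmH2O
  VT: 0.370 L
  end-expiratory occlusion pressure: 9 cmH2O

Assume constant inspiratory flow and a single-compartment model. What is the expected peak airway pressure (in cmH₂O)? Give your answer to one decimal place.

Flow: 78 L/min ÷ 60 = 1.3 L/s.
Total PEEP = 9 cmH2O (set 8 + intrinsic 1); this is the baseline alveolar pressure.
Equation of motion (constant flow): PIP = Vt/C + R·V̇ + PEEP.
PIP = 370/22.0 + 8.0×1.3 + 9 = 16.818 + 10.4 + 9 = 36.218 cmH2O.

36.2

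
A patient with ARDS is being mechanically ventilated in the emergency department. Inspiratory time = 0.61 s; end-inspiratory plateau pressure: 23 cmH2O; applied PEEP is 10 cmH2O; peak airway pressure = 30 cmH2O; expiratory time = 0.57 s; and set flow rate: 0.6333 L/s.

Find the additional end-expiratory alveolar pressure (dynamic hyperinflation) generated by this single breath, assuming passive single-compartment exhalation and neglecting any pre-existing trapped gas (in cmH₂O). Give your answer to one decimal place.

2.3

Vt = flow × Ti = 0.6333 L/s × 0.61 s × 1000 mL/L = 386.31 mL.
R = (PIP − Pplat)/V̇ = (30 − 23) / 0.6333 = 7.0/0.6333 = 11.053 cmH2O·s/L.
C = Vt/(Pplat − PEEP) = 386.31 / (23 − 10) = 386.31/13.0 = 29.716 mL/cmH2O.
τ = R × C = 11.053 × 0.02972 L/cmH2O = 0.3285 s.
Fraction remaining = e^(−Te/τ) = e^(−0.57/0.3285) = 0.1764; trapped volume = 386.31 × 0.1764 = 68.145 mL.
Additional alveolar pressure from trapping ≈ V_trapped / C = 68.145 / 29.716 = 2.293 cmH2O.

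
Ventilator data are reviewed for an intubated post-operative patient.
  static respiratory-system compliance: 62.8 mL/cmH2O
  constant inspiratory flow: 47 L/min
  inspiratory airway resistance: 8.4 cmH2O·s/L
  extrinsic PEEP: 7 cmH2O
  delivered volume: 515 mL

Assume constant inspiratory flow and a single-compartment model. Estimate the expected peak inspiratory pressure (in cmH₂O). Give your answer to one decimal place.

21.8

Flow: 47 L/min ÷ 60 = 0.7833 L/s.
Equation of motion (constant flow): PIP = Vt/C + R·V̇ + PEEP.
PIP = 515/62.8 + 8.4×0.7833 + 7 = 8.201 + 6.58 + 7 = 21.781 cmH2O.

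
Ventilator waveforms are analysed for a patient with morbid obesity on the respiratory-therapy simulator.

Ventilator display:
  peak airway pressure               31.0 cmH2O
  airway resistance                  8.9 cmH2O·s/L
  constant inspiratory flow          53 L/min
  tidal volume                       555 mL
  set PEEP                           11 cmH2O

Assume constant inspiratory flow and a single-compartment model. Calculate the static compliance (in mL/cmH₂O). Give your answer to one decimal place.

Flow: 53 L/min ÷ 60 = 0.8833 L/s.
Equation of motion (constant flow): PIP = Vt/C + R·V̇ + PEEP.
Vt/C = PIP − R·V̇ − PEEP = 31.0 − 8.9×0.8833 − 11 = 31.0 − 7.861 − 11 = 12.139 cmH2O.
C = Vt / 12.139 = 555 / 12.139 = 45.72 mL/cmH2O.

45.7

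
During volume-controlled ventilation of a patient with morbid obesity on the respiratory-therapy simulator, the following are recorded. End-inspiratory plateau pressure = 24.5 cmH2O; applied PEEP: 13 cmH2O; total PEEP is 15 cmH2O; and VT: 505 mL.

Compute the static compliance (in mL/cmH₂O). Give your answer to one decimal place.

End-expiratory occlusion gives total PEEP = 15 cmH2O (intrinsic PEEP = 15 − 13 = 2). Use total PEEP for the elastic gradient.
Cstat = Vt / (Pplat − PEEPtotal) = 505 / (24.5 − 15) = 505 / 9.5 = 53.158 mL/cmH2O.

53.2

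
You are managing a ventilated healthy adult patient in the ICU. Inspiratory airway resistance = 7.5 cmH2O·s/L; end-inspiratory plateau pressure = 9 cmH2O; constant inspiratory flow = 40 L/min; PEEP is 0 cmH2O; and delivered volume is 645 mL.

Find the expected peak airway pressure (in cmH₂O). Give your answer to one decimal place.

14.0

Flow: 40 L/min ÷ 60 = 0.6667 L/s.
PIP = Pplat + Raw × flow = 9 + 7.5 × 0.6667 = 9 + 5.0 = 14.0 cmH2O.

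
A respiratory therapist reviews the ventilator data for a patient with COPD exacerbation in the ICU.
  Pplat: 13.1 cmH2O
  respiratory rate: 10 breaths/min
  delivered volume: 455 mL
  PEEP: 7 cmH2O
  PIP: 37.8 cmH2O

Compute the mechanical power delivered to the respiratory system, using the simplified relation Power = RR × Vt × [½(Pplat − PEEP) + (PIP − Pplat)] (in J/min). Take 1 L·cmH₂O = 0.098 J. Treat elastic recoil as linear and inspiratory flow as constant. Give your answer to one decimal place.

12.4

Per-breath work = Vt × [½(Pplat−PEEP) + (PIP−Pplat)] = 0.455 × [0.5×6.1 + 24.7] = 0.455 × 27.75 = 12.626 L·cmH2O.
Power = 10 × 12.626 = 126.26 L·cmH2O/min.
× 0.098 J/(L·cmH2O) → 12.373 J/min.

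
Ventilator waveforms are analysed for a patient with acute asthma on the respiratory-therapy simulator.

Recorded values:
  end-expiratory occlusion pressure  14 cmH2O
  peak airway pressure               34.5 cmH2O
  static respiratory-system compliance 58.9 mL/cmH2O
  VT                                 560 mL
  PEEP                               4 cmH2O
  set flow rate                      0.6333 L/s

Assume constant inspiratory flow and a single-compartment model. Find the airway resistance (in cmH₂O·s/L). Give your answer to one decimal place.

Total PEEP = 14 cmH2O (set 4 + intrinsic 10); this is the baseline alveolar pressure.
Equation of motion (constant flow): PIP = Vt/C + R·V̇ + PEEP.
R·V̇ = PIP − Vt/C − PEEP = 34.5 − 560/58.9 − 14 = 34.5 − 9.508 − 14 = 10.992 cmH2O.
R = 10.992 / 0.6333 = 17.357 cmH2O·s/L.

17.4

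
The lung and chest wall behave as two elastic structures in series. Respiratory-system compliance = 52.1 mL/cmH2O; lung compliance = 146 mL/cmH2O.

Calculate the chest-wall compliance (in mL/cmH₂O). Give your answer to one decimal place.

1/Ccw = 1/Crs − 1/CL.
1/Ccw = 1/52.1 − 1/146 = 0.01234.
Ccw = 81.037 mL/cmH2O.

81.0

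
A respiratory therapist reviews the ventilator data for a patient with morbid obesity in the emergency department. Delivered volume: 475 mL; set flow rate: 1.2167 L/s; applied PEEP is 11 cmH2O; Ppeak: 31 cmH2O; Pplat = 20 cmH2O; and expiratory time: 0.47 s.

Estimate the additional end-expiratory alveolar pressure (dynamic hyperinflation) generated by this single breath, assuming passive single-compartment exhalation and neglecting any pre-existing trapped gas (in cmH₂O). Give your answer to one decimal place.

R = (PIP − Pplat)/V̇ = (31 − 20) / 1.2167 = 11.0/1.2167 = 9.041 cmH2O·s/L.
C = Vt/(Pplat − PEEP) = 475.0 / (20 − 11) = 475.0/9.0 = 52.778 mL/cmH2O.
τ = R × C = 9.041 × 0.05278 L/cmH2O = 0.4772 s.
Fraction remaining = e^(−Te/τ) = e^(−0.47/0.4772) = 0.3735; trapped volume = 475.0 × 0.3735 = 177.41 mL.
Additional alveolar pressure from trapping ≈ V_trapped / C = 177.41 / 52.778 = 3.361 cmH2O.

3.4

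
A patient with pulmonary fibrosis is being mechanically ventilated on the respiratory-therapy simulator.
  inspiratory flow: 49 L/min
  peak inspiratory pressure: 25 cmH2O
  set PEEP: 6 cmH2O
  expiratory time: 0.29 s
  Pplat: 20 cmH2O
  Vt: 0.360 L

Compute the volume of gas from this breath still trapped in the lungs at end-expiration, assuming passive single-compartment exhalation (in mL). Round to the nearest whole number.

Flow: 49 L/min ÷ 60 = 0.8167 L/s.
R = (PIP − Pplat)/V̇ = (25 − 20) / 0.8167 = 5.0/0.8167 = 6.122 cmH2O·s/L.
C = Vt/(Pplat − PEEP) = 360.0 / (20 − 6) = 360.0/14.0 = 25.714 mL/cmH2O.
τ = R × C = 6.122 × 0.02571 L/cmH2O = 0.1574 s.
Fraction remaining = e^(−Te/τ) = e^(−0.29/0.1574) = 0.1584.
Trapped volume = 360.0 × 0.1584 = 57.024 mL.

57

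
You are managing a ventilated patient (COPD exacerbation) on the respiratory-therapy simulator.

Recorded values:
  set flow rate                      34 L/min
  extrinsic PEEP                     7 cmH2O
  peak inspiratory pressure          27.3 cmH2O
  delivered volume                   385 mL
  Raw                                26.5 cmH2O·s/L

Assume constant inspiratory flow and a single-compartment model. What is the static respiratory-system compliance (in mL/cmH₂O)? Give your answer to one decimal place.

72.9

Flow: 34 L/min ÷ 60 = 0.5667 L/s.
Equation of motion (constant flow): PIP = Vt/C + R·V̇ + PEEP.
Vt/C = PIP − R·V̇ − PEEP = 27.3 − 26.5×0.5667 − 7 = 27.3 − 15.018 − 7 = 5.282 cmH2O.
C = Vt / 5.282 = 385 / 5.282 = 72.889 mL/cmH2O.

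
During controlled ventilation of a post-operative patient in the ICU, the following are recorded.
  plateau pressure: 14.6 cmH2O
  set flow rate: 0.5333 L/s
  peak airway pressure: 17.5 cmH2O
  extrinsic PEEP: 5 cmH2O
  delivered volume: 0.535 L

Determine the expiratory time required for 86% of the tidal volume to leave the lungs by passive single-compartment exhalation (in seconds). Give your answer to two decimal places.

R = (PIP − Pplat)/V̇ = (17.5 − 14.6) / 0.5333 = 2.9/0.5333 = 5.438 cmH2O·s/L.
C = Vt/(Pplat − PEEP) = 535.0 / (14.6 − 5) = 535.0/9.6 = 55.729 mL/cmH2O.
τ = R × C = 5.438 × 0.05573 L/cmH2O = 0.3031 s.
t = −τ·ln(1 − 0.86) = −0.3031·ln(0.14) = 0.5959 s.

0.60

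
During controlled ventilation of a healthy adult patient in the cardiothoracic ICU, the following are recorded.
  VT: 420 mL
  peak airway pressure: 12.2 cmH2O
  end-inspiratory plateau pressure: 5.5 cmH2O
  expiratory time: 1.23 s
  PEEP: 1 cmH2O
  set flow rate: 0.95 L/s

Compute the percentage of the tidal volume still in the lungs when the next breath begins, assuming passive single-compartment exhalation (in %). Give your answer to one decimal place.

R = (PIP − Pplat)/V̇ = (12.2 − 5.5) / 0.95 = 6.7/0.95 = 7.053 cmH2O·s/L.
C = Vt/(Pplat − PEEP) = 420.0 / (5.5 − 1) = 420.0/4.5 = 93.333 mL/cmH2O.
τ = R × C = 7.053 × 0.09333 L/cmH2O = 0.6583 s.
Fraction remaining at end-expiration = e^(−Te/τ) = e^(−1.23/0.6583) = 0.1544 → 15.44%.

15.4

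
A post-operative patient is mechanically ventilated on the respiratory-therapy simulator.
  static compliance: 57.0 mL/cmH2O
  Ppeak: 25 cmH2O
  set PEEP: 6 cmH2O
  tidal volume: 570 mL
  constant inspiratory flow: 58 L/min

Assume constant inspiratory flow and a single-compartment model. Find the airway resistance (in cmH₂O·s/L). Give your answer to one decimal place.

9.3

Flow: 58 L/min ÷ 60 = 0.9667 L/s.
Equation of motion (constant flow): PIP = Vt/C + R·V̇ + PEEP.
R·V̇ = PIP − Vt/C − PEEP = 25 − 570/57.0 − 6 = 25 − 10.0 − 6 = 9.0 cmH2O.
R = 9.0 / 0.9667 = 9.31 cmH2O·s/L.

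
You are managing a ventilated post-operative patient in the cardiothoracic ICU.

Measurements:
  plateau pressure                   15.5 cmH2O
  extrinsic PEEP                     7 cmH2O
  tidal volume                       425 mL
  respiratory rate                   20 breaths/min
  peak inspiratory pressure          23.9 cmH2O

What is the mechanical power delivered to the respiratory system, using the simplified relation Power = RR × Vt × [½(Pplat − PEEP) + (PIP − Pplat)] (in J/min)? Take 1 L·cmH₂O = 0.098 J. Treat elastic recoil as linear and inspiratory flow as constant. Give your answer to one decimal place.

10.5

Per-breath work = Vt × [½(Pplat−PEEP) + (PIP−Pplat)] = 0.425 × [0.5×8.5 + 8.4] = 0.425 × 12.65 = 5.376 L·cmH2O.
Power = 20 × 5.376 = 107.52 L·cmH2O/min.
× 0.098 J/(L·cmH2O) → 10.537 J/min.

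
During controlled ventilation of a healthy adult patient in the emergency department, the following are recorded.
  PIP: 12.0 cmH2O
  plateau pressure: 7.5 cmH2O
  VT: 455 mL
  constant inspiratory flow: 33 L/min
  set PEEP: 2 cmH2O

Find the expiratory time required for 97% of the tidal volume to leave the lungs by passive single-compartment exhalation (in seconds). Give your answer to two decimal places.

Flow: 33 L/min ÷ 60 = 0.55 L/s.
R = (PIP − Pplat)/V̇ = (12.0 − 7.5) / 0.55 = 4.5/0.55 = 8.182 cmH2O·s/L.
C = Vt/(Pplat − PEEP) = 455.0 / (7.5 − 2) = 455.0/5.5 = 82.727 mL/cmH2O.
τ = R × C = 8.182 × 0.08273 L/cmH2O = 0.6769 s.
t = −τ·ln(1 − 0.97) = −0.6769·ln(0.03) = 2.374 s.

2.37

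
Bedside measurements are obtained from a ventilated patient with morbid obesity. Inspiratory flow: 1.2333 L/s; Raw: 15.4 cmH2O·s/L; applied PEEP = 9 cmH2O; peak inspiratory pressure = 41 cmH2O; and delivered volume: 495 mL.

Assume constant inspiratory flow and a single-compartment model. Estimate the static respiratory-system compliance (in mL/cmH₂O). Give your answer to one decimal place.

Equation of motion (constant flow): PIP = Vt/C + R·V̇ + PEEP.
Vt/C = PIP − R·V̇ − PEEP = 41 − 15.4×1.2333 − 9 = 41 − 18.993 − 9 = 13.007 cmH2O.
C = Vt / 13.007 = 495 / 13.007 = 38.056 mL/cmH2O.

38.1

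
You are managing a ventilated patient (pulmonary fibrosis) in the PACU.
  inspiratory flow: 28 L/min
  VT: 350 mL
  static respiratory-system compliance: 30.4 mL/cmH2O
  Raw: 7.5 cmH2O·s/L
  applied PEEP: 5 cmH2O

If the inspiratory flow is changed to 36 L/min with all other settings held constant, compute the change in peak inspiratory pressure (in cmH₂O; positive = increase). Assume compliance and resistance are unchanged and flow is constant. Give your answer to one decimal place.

Flow: 28 L/min ÷ 60 = 0.4667 L/s.
New flow: 36 L/min ÷ 60 = 0.6 L/s.
PIP = Vt/C + R·V̇ + PEEP (constant-flow equation of motion).
Only the resistive term changes: ΔPIP = R × ΔV̇ = 7.5 × (0.6 − 0.4667) = 7.5 × 0.1333 = 0.9998 cmH2O.

1.0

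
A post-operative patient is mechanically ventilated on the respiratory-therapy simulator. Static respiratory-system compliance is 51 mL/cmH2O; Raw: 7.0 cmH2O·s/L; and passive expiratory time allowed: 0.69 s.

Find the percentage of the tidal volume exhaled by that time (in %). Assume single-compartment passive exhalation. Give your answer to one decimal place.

85.5

τ = R × C = 7.0 × 51 mL/cmH2O = 7.0 × 0.051 L/cmH2O = 0.357 s.
Passive exhalation: V(t)/V₀ = e^(−t/τ) = e^(−0.69/0.357) = 0.1447.
Fraction exhaled = 1 − 0.1447 = 0.8553 → 85.53%.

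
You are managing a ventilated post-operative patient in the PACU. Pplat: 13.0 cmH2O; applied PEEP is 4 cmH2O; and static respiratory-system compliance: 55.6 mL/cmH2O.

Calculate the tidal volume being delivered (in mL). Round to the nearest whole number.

Vt = Cstat × (Pplat − PEEP) = 55.6 × (13.0 − 4) = 55.6 × 9.0 = 500.4 mL.

500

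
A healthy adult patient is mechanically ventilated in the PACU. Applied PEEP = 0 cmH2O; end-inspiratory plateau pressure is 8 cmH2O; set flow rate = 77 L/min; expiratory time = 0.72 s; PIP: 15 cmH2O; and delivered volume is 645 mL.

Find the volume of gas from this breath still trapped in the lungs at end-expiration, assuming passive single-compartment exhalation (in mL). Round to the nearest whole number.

Flow: 77 L/min ÷ 60 = 1.2833 L/s.
R = (PIP − Pplat)/V̇ = (15 − 8) / 1.2833 = 7.0/1.2833 = 5.455 cmH2O·s/L.
C = Vt/(Pplat − PEEP) = 645.0 / (8 − 0) = 645.0/8.0 = 80.625 mL/cmH2O.
τ = R × C = 5.455 × 0.08063 L/cmH2O = 0.4398 s.
Fraction remaining = e^(−Te/τ) = e^(−0.72/0.4398) = 0.1945.
Trapped volume = 645.0 × 0.1945 = 125.45 mL.

125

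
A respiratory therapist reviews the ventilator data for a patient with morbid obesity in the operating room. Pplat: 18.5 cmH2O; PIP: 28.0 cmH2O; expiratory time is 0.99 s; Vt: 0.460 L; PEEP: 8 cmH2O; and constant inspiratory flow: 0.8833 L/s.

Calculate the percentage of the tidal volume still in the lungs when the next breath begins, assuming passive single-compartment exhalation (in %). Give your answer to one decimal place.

12.2

R = (PIP − Pplat)/V̇ = (28.0 − 18.5) / 0.8833 = 9.5/0.8833 = 10.755 cmH2O·s/L.
C = Vt/(Pplat − PEEP) = 460.0 / (18.5 − 8) = 460.0/10.5 = 43.81 mL/cmH2O.
τ = R × C = 10.755 × 0.04381 L/cmH2O = 0.4712 s.
Fraction remaining at end-expiration = e^(−Te/τ) = e^(−0.99/0.4712) = 0.1223 → 12.23%.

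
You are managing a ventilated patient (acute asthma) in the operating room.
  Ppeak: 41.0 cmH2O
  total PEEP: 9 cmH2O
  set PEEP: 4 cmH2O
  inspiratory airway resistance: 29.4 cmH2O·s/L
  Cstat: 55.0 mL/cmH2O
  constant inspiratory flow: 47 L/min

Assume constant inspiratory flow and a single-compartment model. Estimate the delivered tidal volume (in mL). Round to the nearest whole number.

493

Flow: 47 L/min ÷ 60 = 0.7833 L/s.
Total PEEP = 9 cmH2O (set 4 + intrinsic 5); this is the baseline alveolar pressure.
Equation of motion (constant flow): PIP = Vt/C + R·V̇ + PEEP.
Vt/C = PIP − R·V̇ − PEEP = 41.0 − 23.029 − 9 = 8.971 cmH2O.
Vt = C × 8.971 = 55.0 × 8.971 = 493.41 mL.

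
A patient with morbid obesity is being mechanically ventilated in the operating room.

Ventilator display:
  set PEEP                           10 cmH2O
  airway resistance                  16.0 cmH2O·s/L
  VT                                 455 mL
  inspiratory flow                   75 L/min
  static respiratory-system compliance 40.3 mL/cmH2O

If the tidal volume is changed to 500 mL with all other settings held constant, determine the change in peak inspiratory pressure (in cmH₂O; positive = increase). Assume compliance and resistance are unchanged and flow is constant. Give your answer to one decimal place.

1.1

PIP = Vt/C + R·V̇ + PEEP (constant-flow equation of motion).
Only the elastic term changes: ΔPIP = ΔVt / C = (500 − 455) / 40.3 = 1.117 cmH2O.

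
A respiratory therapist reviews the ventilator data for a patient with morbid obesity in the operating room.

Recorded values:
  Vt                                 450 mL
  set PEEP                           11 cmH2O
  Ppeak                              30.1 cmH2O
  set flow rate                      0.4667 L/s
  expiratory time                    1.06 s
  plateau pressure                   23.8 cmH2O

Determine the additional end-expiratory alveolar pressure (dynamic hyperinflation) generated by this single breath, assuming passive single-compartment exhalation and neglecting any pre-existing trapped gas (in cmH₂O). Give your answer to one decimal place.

1.4

R = (PIP − Pplat)/V̇ = (30.1 − 23.8) / 0.4667 = 6.3/0.4667 = 13.499 cmH2O·s/L.
C = Vt/(Pplat − PEEP) = 450.0 / (23.8 − 11) = 450.0/12.8 = 35.156 mL/cmH2O.
τ = R × C = 13.499 × 0.03516 L/cmH2O = 0.4746 s.
Fraction remaining = e^(−Te/τ) = e^(−1.06/0.4746) = 0.1072; trapped volume = 450.0 × 0.1072 = 48.24 mL.
Additional alveolar pressure from trapping ≈ V_trapped / C = 48.24 / 35.156 = 1.372 cmH2O.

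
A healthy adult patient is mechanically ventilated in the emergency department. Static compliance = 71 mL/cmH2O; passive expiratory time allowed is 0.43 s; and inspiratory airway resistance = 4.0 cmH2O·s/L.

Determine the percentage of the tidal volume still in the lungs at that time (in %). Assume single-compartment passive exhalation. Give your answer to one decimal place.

τ = R × C = 4.0 × 71 mL/cmH2O = 4.0 × 0.071 L/cmH2O = 0.284 s.
Passive exhalation: V(t)/V₀ = e^(−t/τ) = e^(−0.43/0.284) = 0.22.
Fraction remaining = 0.22 → 22.0%.

22.0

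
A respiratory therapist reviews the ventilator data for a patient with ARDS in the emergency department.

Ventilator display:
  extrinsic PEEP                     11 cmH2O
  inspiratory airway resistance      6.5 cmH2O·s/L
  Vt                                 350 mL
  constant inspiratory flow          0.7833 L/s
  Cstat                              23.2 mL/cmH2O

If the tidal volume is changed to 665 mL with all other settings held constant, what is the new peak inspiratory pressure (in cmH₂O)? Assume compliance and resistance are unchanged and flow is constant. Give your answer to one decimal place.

PIP = Vt/C + R·V̇ + PEEP (constant-flow equation of motion).
Only the elastic term changes: ΔPIP = ΔVt / C = (665 − 350) / 23.2 = 13.578 cmH2O.
Original PIP = 350/23.2 + 6.5×0.7833 + 11 = 31.178 cmH2O; new PIP = 31.178 + (13.578) = 44.756 cmH2O.

44.8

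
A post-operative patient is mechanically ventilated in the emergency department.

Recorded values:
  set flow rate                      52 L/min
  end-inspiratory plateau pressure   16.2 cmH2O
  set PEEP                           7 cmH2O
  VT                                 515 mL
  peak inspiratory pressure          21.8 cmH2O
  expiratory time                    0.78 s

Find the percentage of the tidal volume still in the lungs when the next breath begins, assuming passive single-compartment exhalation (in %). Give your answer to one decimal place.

Flow: 52 L/min ÷ 60 = 0.8667 L/s.
R = (PIP − Pplat)/V̇ = (21.8 − 16.2) / 0.8667 = 5.6/0.8667 = 6.461 cmH2O·s/L.
C = Vt/(Pplat − PEEP) = 515.0 / (16.2 − 7) = 515.0/9.2 = 55.978 mL/cmH2O.
τ = R × C = 6.461 × 0.05598 L/cmH2O = 0.3617 s.
Fraction remaining at end-expiration = e^(−Te/τ) = e^(−0.78/0.3617) = 0.1157 → 11.57%.

11.6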